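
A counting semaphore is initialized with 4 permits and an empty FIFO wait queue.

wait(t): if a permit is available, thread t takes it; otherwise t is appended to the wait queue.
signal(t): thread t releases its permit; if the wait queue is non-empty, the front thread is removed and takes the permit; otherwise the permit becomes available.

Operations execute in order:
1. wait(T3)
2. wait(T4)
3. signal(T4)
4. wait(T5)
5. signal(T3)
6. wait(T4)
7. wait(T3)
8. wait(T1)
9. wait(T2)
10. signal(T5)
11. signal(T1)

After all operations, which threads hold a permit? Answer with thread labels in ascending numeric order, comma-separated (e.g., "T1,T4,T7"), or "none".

Answer: T2,T3,T4

Derivation:
Step 1: wait(T3) -> count=3 queue=[] holders={T3}
Step 2: wait(T4) -> count=2 queue=[] holders={T3,T4}
Step 3: signal(T4) -> count=3 queue=[] holders={T3}
Step 4: wait(T5) -> count=2 queue=[] holders={T3,T5}
Step 5: signal(T3) -> count=3 queue=[] holders={T5}
Step 6: wait(T4) -> count=2 queue=[] holders={T4,T5}
Step 7: wait(T3) -> count=1 queue=[] holders={T3,T4,T5}
Step 8: wait(T1) -> count=0 queue=[] holders={T1,T3,T4,T5}
Step 9: wait(T2) -> count=0 queue=[T2] holders={T1,T3,T4,T5}
Step 10: signal(T5) -> count=0 queue=[] holders={T1,T2,T3,T4}
Step 11: signal(T1) -> count=1 queue=[] holders={T2,T3,T4}
Final holders: T2,T3,T4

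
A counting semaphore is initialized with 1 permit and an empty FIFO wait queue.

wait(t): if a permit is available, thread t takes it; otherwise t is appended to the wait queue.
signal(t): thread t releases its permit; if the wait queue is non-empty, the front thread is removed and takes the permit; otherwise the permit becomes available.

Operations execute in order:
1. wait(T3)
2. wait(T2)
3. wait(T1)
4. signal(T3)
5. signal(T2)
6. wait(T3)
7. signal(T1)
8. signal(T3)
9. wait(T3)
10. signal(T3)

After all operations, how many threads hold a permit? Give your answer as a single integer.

Step 1: wait(T3) -> count=0 queue=[] holders={T3}
Step 2: wait(T2) -> count=0 queue=[T2] holders={T3}
Step 3: wait(T1) -> count=0 queue=[T2,T1] holders={T3}
Step 4: signal(T3) -> count=0 queue=[T1] holders={T2}
Step 5: signal(T2) -> count=0 queue=[] holders={T1}
Step 6: wait(T3) -> count=0 queue=[T3] holders={T1}
Step 7: signal(T1) -> count=0 queue=[] holders={T3}
Step 8: signal(T3) -> count=1 queue=[] holders={none}
Step 9: wait(T3) -> count=0 queue=[] holders={T3}
Step 10: signal(T3) -> count=1 queue=[] holders={none}
Final holders: {none} -> 0 thread(s)

Answer: 0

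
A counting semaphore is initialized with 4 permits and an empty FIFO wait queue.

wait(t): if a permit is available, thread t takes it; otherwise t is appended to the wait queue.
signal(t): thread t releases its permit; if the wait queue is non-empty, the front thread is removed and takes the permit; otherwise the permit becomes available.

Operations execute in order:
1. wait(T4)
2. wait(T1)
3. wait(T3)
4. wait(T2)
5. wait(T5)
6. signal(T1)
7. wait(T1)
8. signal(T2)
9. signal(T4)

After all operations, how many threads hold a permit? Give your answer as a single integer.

Answer: 3

Derivation:
Step 1: wait(T4) -> count=3 queue=[] holders={T4}
Step 2: wait(T1) -> count=2 queue=[] holders={T1,T4}
Step 3: wait(T3) -> count=1 queue=[] holders={T1,T3,T4}
Step 4: wait(T2) -> count=0 queue=[] holders={T1,T2,T3,T4}
Step 5: wait(T5) -> count=0 queue=[T5] holders={T1,T2,T3,T4}
Step 6: signal(T1) -> count=0 queue=[] holders={T2,T3,T4,T5}
Step 7: wait(T1) -> count=0 queue=[T1] holders={T2,T3,T4,T5}
Step 8: signal(T2) -> count=0 queue=[] holders={T1,T3,T4,T5}
Step 9: signal(T4) -> count=1 queue=[] holders={T1,T3,T5}
Final holders: {T1,T3,T5} -> 3 thread(s)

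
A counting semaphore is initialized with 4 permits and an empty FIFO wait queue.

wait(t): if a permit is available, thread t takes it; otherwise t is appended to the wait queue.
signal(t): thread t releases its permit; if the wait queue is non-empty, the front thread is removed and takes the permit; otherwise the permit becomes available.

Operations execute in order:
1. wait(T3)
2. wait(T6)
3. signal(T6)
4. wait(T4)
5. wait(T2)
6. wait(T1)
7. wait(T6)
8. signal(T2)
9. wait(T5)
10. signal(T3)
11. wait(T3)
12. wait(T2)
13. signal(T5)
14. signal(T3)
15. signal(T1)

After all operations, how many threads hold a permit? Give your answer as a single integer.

Answer: 3

Derivation:
Step 1: wait(T3) -> count=3 queue=[] holders={T3}
Step 2: wait(T6) -> count=2 queue=[] holders={T3,T6}
Step 3: signal(T6) -> count=3 queue=[] holders={T3}
Step 4: wait(T4) -> count=2 queue=[] holders={T3,T4}
Step 5: wait(T2) -> count=1 queue=[] holders={T2,T3,T4}
Step 6: wait(T1) -> count=0 queue=[] holders={T1,T2,T3,T4}
Step 7: wait(T6) -> count=0 queue=[T6] holders={T1,T2,T3,T4}
Step 8: signal(T2) -> count=0 queue=[] holders={T1,T3,T4,T6}
Step 9: wait(T5) -> count=0 queue=[T5] holders={T1,T3,T4,T6}
Step 10: signal(T3) -> count=0 queue=[] holders={T1,T4,T5,T6}
Step 11: wait(T3) -> count=0 queue=[T3] holders={T1,T4,T5,T6}
Step 12: wait(T2) -> count=0 queue=[T3,T2] holders={T1,T4,T5,T6}
Step 13: signal(T5) -> count=0 queue=[T2] holders={T1,T3,T4,T6}
Step 14: signal(T3) -> count=0 queue=[] holders={T1,T2,T4,T6}
Step 15: signal(T1) -> count=1 queue=[] holders={T2,T4,T6}
Final holders: {T2,T4,T6} -> 3 thread(s)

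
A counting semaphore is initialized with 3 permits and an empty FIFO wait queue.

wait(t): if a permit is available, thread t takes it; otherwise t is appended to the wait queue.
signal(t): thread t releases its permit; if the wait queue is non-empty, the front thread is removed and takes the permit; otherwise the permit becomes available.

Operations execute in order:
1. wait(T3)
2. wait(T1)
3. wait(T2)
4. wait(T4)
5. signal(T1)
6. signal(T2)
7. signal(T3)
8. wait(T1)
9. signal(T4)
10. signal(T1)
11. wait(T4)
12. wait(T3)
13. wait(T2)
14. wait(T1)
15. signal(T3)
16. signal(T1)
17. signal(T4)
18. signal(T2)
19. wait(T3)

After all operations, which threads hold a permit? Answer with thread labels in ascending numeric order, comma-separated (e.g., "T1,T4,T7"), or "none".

Step 1: wait(T3) -> count=2 queue=[] holders={T3}
Step 2: wait(T1) -> count=1 queue=[] holders={T1,T3}
Step 3: wait(T2) -> count=0 queue=[] holders={T1,T2,T3}
Step 4: wait(T4) -> count=0 queue=[T4] holders={T1,T2,T3}
Step 5: signal(T1) -> count=0 queue=[] holders={T2,T3,T4}
Step 6: signal(T2) -> count=1 queue=[] holders={T3,T4}
Step 7: signal(T3) -> count=2 queue=[] holders={T4}
Step 8: wait(T1) -> count=1 queue=[] holders={T1,T4}
Step 9: signal(T4) -> count=2 queue=[] holders={T1}
Step 10: signal(T1) -> count=3 queue=[] holders={none}
Step 11: wait(T4) -> count=2 queue=[] holders={T4}
Step 12: wait(T3) -> count=1 queue=[] holders={T3,T4}
Step 13: wait(T2) -> count=0 queue=[] holders={T2,T3,T4}
Step 14: wait(T1) -> count=0 queue=[T1] holders={T2,T3,T4}
Step 15: signal(T3) -> count=0 queue=[] holders={T1,T2,T4}
Step 16: signal(T1) -> count=1 queue=[] holders={T2,T4}
Step 17: signal(T4) -> count=2 queue=[] holders={T2}
Step 18: signal(T2) -> count=3 queue=[] holders={none}
Step 19: wait(T3) -> count=2 queue=[] holders={T3}
Final holders: T3

Answer: T3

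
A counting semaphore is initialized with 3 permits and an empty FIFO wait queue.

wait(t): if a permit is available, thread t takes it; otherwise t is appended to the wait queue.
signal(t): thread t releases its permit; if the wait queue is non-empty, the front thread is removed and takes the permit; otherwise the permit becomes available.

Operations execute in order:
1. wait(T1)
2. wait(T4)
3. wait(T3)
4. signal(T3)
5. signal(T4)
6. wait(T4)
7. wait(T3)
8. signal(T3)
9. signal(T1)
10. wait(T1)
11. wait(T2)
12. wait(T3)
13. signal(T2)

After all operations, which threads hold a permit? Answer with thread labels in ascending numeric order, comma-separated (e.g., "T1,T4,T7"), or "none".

Step 1: wait(T1) -> count=2 queue=[] holders={T1}
Step 2: wait(T4) -> count=1 queue=[] holders={T1,T4}
Step 3: wait(T3) -> count=0 queue=[] holders={T1,T3,T4}
Step 4: signal(T3) -> count=1 queue=[] holders={T1,T4}
Step 5: signal(T4) -> count=2 queue=[] holders={T1}
Step 6: wait(T4) -> count=1 queue=[] holders={T1,T4}
Step 7: wait(T3) -> count=0 queue=[] holders={T1,T3,T4}
Step 8: signal(T3) -> count=1 queue=[] holders={T1,T4}
Step 9: signal(T1) -> count=2 queue=[] holders={T4}
Step 10: wait(T1) -> count=1 queue=[] holders={T1,T4}
Step 11: wait(T2) -> count=0 queue=[] holders={T1,T2,T4}
Step 12: wait(T3) -> count=0 queue=[T3] holders={T1,T2,T4}
Step 13: signal(T2) -> count=0 queue=[] holders={T1,T3,T4}
Final holders: T1,T3,T4

Answer: T1,T3,T4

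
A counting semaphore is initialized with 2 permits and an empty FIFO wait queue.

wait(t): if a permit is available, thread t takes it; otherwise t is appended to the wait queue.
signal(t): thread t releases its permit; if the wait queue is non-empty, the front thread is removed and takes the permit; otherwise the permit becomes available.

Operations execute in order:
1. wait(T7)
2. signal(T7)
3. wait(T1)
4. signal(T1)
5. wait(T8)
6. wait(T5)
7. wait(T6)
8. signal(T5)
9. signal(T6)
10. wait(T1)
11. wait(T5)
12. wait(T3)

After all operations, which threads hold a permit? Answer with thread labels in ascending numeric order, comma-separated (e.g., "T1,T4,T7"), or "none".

Answer: T1,T8

Derivation:
Step 1: wait(T7) -> count=1 queue=[] holders={T7}
Step 2: signal(T7) -> count=2 queue=[] holders={none}
Step 3: wait(T1) -> count=1 queue=[] holders={T1}
Step 4: signal(T1) -> count=2 queue=[] holders={none}
Step 5: wait(T8) -> count=1 queue=[] holders={T8}
Step 6: wait(T5) -> count=0 queue=[] holders={T5,T8}
Step 7: wait(T6) -> count=0 queue=[T6] holders={T5,T8}
Step 8: signal(T5) -> count=0 queue=[] holders={T6,T8}
Step 9: signal(T6) -> count=1 queue=[] holders={T8}
Step 10: wait(T1) -> count=0 queue=[] holders={T1,T8}
Step 11: wait(T5) -> count=0 queue=[T5] holders={T1,T8}
Step 12: wait(T3) -> count=0 queue=[T5,T3] holders={T1,T8}
Final holders: T1,T8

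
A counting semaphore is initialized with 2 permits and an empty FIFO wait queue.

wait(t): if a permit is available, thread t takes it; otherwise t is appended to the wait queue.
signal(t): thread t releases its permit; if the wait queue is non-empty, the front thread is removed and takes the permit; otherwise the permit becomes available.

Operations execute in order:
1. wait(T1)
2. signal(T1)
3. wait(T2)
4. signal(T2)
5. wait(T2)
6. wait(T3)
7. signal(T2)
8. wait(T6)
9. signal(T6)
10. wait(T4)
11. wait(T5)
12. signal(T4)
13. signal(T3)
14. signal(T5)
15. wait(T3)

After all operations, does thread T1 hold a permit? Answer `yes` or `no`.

Step 1: wait(T1) -> count=1 queue=[] holders={T1}
Step 2: signal(T1) -> count=2 queue=[] holders={none}
Step 3: wait(T2) -> count=1 queue=[] holders={T2}
Step 4: signal(T2) -> count=2 queue=[] holders={none}
Step 5: wait(T2) -> count=1 queue=[] holders={T2}
Step 6: wait(T3) -> count=0 queue=[] holders={T2,T3}
Step 7: signal(T2) -> count=1 queue=[] holders={T3}
Step 8: wait(T6) -> count=0 queue=[] holders={T3,T6}
Step 9: signal(T6) -> count=1 queue=[] holders={T3}
Step 10: wait(T4) -> count=0 queue=[] holders={T3,T4}
Step 11: wait(T5) -> count=0 queue=[T5] holders={T3,T4}
Step 12: signal(T4) -> count=0 queue=[] holders={T3,T5}
Step 13: signal(T3) -> count=1 queue=[] holders={T5}
Step 14: signal(T5) -> count=2 queue=[] holders={none}
Step 15: wait(T3) -> count=1 queue=[] holders={T3}
Final holders: {T3} -> T1 not in holders

Answer: no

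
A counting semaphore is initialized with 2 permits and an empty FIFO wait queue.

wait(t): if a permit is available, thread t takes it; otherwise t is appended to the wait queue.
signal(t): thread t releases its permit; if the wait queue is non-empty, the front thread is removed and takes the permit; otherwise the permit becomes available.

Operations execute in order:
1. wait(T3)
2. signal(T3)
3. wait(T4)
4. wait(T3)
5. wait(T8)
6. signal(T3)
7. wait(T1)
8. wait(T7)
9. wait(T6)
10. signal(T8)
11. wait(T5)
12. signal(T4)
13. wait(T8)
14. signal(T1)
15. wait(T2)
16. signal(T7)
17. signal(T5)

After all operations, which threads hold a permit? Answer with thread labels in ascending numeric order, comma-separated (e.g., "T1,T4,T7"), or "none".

Answer: T6,T8

Derivation:
Step 1: wait(T3) -> count=1 queue=[] holders={T3}
Step 2: signal(T3) -> count=2 queue=[] holders={none}
Step 3: wait(T4) -> count=1 queue=[] holders={T4}
Step 4: wait(T3) -> count=0 queue=[] holders={T3,T4}
Step 5: wait(T8) -> count=0 queue=[T8] holders={T3,T4}
Step 6: signal(T3) -> count=0 queue=[] holders={T4,T8}
Step 7: wait(T1) -> count=0 queue=[T1] holders={T4,T8}
Step 8: wait(T7) -> count=0 queue=[T1,T7] holders={T4,T8}
Step 9: wait(T6) -> count=0 queue=[T1,T7,T6] holders={T4,T8}
Step 10: signal(T8) -> count=0 queue=[T7,T6] holders={T1,T4}
Step 11: wait(T5) -> count=0 queue=[T7,T6,T5] holders={T1,T4}
Step 12: signal(T4) -> count=0 queue=[T6,T5] holders={T1,T7}
Step 13: wait(T8) -> count=0 queue=[T6,T5,T8] holders={T1,T7}
Step 14: signal(T1) -> count=0 queue=[T5,T8] holders={T6,T7}
Step 15: wait(T2) -> count=0 queue=[T5,T8,T2] holders={T6,T7}
Step 16: signal(T7) -> count=0 queue=[T8,T2] holders={T5,T6}
Step 17: signal(T5) -> count=0 queue=[T2] holders={T6,T8}
Final holders: T6,T8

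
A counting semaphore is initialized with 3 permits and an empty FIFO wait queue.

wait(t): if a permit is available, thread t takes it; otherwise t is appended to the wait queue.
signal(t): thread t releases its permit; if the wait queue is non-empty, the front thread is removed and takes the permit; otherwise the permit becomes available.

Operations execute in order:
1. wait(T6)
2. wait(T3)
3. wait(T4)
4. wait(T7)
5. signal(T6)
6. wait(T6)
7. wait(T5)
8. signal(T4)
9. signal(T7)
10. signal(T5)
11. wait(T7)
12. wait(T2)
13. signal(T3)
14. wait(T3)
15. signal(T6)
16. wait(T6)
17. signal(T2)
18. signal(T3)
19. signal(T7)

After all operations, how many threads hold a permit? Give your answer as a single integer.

Step 1: wait(T6) -> count=2 queue=[] holders={T6}
Step 2: wait(T3) -> count=1 queue=[] holders={T3,T6}
Step 3: wait(T4) -> count=0 queue=[] holders={T3,T4,T6}
Step 4: wait(T7) -> count=0 queue=[T7] holders={T3,T4,T6}
Step 5: signal(T6) -> count=0 queue=[] holders={T3,T4,T7}
Step 6: wait(T6) -> count=0 queue=[T6] holders={T3,T4,T7}
Step 7: wait(T5) -> count=0 queue=[T6,T5] holders={T3,T4,T7}
Step 8: signal(T4) -> count=0 queue=[T5] holders={T3,T6,T7}
Step 9: signal(T7) -> count=0 queue=[] holders={T3,T5,T6}
Step 10: signal(T5) -> count=1 queue=[] holders={T3,T6}
Step 11: wait(T7) -> count=0 queue=[] holders={T3,T6,T7}
Step 12: wait(T2) -> count=0 queue=[T2] holders={T3,T6,T7}
Step 13: signal(T3) -> count=0 queue=[] holders={T2,T6,T7}
Step 14: wait(T3) -> count=0 queue=[T3] holders={T2,T6,T7}
Step 15: signal(T6) -> count=0 queue=[] holders={T2,T3,T7}
Step 16: wait(T6) -> count=0 queue=[T6] holders={T2,T3,T7}
Step 17: signal(T2) -> count=0 queue=[] holders={T3,T6,T7}
Step 18: signal(T3) -> count=1 queue=[] holders={T6,T7}
Step 19: signal(T7) -> count=2 queue=[] holders={T6}
Final holders: {T6} -> 1 thread(s)

Answer: 1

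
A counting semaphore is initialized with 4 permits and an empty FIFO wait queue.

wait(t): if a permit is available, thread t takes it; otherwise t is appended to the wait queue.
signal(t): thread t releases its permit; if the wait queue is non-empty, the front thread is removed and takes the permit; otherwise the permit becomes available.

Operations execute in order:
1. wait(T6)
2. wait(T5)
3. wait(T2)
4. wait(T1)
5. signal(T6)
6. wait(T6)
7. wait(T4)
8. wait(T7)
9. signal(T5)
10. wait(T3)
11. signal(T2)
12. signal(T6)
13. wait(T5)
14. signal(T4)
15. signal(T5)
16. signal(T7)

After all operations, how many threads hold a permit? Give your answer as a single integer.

Step 1: wait(T6) -> count=3 queue=[] holders={T6}
Step 2: wait(T5) -> count=2 queue=[] holders={T5,T6}
Step 3: wait(T2) -> count=1 queue=[] holders={T2,T5,T6}
Step 4: wait(T1) -> count=0 queue=[] holders={T1,T2,T5,T6}
Step 5: signal(T6) -> count=1 queue=[] holders={T1,T2,T5}
Step 6: wait(T6) -> count=0 queue=[] holders={T1,T2,T5,T6}
Step 7: wait(T4) -> count=0 queue=[T4] holders={T1,T2,T5,T6}
Step 8: wait(T7) -> count=0 queue=[T4,T7] holders={T1,T2,T5,T6}
Step 9: signal(T5) -> count=0 queue=[T7] holders={T1,T2,T4,T6}
Step 10: wait(T3) -> count=0 queue=[T7,T3] holders={T1,T2,T4,T6}
Step 11: signal(T2) -> count=0 queue=[T3] holders={T1,T4,T6,T7}
Step 12: signal(T6) -> count=0 queue=[] holders={T1,T3,T4,T7}
Step 13: wait(T5) -> count=0 queue=[T5] holders={T1,T3,T4,T7}
Step 14: signal(T4) -> count=0 queue=[] holders={T1,T3,T5,T7}
Step 15: signal(T5) -> count=1 queue=[] holders={T1,T3,T7}
Step 16: signal(T7) -> count=2 queue=[] holders={T1,T3}
Final holders: {T1,T3} -> 2 thread(s)

Answer: 2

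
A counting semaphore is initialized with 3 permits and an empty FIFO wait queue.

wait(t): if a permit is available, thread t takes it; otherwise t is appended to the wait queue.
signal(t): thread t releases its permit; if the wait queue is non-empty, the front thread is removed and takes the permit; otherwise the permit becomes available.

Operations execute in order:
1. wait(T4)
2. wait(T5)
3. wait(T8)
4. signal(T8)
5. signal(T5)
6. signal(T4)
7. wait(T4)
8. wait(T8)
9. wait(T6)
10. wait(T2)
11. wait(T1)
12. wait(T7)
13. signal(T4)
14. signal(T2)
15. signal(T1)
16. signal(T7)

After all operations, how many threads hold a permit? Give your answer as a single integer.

Step 1: wait(T4) -> count=2 queue=[] holders={T4}
Step 2: wait(T5) -> count=1 queue=[] holders={T4,T5}
Step 3: wait(T8) -> count=0 queue=[] holders={T4,T5,T8}
Step 4: signal(T8) -> count=1 queue=[] holders={T4,T5}
Step 5: signal(T5) -> count=2 queue=[] holders={T4}
Step 6: signal(T4) -> count=3 queue=[] holders={none}
Step 7: wait(T4) -> count=2 queue=[] holders={T4}
Step 8: wait(T8) -> count=1 queue=[] holders={T4,T8}
Step 9: wait(T6) -> count=0 queue=[] holders={T4,T6,T8}
Step 10: wait(T2) -> count=0 queue=[T2] holders={T4,T6,T8}
Step 11: wait(T1) -> count=0 queue=[T2,T1] holders={T4,T6,T8}
Step 12: wait(T7) -> count=0 queue=[T2,T1,T7] holders={T4,T6,T8}
Step 13: signal(T4) -> count=0 queue=[T1,T7] holders={T2,T6,T8}
Step 14: signal(T2) -> count=0 queue=[T7] holders={T1,T6,T8}
Step 15: signal(T1) -> count=0 queue=[] holders={T6,T7,T8}
Step 16: signal(T7) -> count=1 queue=[] holders={T6,T8}
Final holders: {T6,T8} -> 2 thread(s)

Answer: 2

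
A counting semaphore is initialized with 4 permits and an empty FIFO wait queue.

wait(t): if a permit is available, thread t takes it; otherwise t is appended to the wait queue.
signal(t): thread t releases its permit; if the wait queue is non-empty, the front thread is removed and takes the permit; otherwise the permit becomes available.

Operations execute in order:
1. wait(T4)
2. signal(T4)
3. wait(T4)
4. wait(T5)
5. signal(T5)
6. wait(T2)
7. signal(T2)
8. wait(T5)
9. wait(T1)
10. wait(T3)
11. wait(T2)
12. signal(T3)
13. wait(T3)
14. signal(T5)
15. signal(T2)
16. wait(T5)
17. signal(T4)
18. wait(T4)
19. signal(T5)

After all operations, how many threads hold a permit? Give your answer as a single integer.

Answer: 3

Derivation:
Step 1: wait(T4) -> count=3 queue=[] holders={T4}
Step 2: signal(T4) -> count=4 queue=[] holders={none}
Step 3: wait(T4) -> count=3 queue=[] holders={T4}
Step 4: wait(T5) -> count=2 queue=[] holders={T4,T5}
Step 5: signal(T5) -> count=3 queue=[] holders={T4}
Step 6: wait(T2) -> count=2 queue=[] holders={T2,T4}
Step 7: signal(T2) -> count=3 queue=[] holders={T4}
Step 8: wait(T5) -> count=2 queue=[] holders={T4,T5}
Step 9: wait(T1) -> count=1 queue=[] holders={T1,T4,T5}
Step 10: wait(T3) -> count=0 queue=[] holders={T1,T3,T4,T5}
Step 11: wait(T2) -> count=0 queue=[T2] holders={T1,T3,T4,T5}
Step 12: signal(T3) -> count=0 queue=[] holders={T1,T2,T4,T5}
Step 13: wait(T3) -> count=0 queue=[T3] holders={T1,T2,T4,T5}
Step 14: signal(T5) -> count=0 queue=[] holders={T1,T2,T3,T4}
Step 15: signal(T2) -> count=1 queue=[] holders={T1,T3,T4}
Step 16: wait(T5) -> count=0 queue=[] holders={T1,T3,T4,T5}
Step 17: signal(T4) -> count=1 queue=[] holders={T1,T3,T5}
Step 18: wait(T4) -> count=0 queue=[] holders={T1,T3,T4,T5}
Step 19: signal(T5) -> count=1 queue=[] holders={T1,T3,T4}
Final holders: {T1,T3,T4} -> 3 thread(s)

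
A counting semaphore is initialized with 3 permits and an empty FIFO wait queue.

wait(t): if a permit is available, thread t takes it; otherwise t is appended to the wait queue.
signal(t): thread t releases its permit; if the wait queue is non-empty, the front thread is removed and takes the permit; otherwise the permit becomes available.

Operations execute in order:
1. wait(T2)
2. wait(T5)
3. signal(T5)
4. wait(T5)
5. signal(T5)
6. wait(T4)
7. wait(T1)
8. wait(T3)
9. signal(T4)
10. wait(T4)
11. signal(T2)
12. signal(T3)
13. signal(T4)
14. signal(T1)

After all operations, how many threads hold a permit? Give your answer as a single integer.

Answer: 0

Derivation:
Step 1: wait(T2) -> count=2 queue=[] holders={T2}
Step 2: wait(T5) -> count=1 queue=[] holders={T2,T5}
Step 3: signal(T5) -> count=2 queue=[] holders={T2}
Step 4: wait(T5) -> count=1 queue=[] holders={T2,T5}
Step 5: signal(T5) -> count=2 queue=[] holders={T2}
Step 6: wait(T4) -> count=1 queue=[] holders={T2,T4}
Step 7: wait(T1) -> count=0 queue=[] holders={T1,T2,T4}
Step 8: wait(T3) -> count=0 queue=[T3] holders={T1,T2,T4}
Step 9: signal(T4) -> count=0 queue=[] holders={T1,T2,T3}
Step 10: wait(T4) -> count=0 queue=[T4] holders={T1,T2,T3}
Step 11: signal(T2) -> count=0 queue=[] holders={T1,T3,T4}
Step 12: signal(T3) -> count=1 queue=[] holders={T1,T4}
Step 13: signal(T4) -> count=2 queue=[] holders={T1}
Step 14: signal(T1) -> count=3 queue=[] holders={none}
Final holders: {none} -> 0 thread(s)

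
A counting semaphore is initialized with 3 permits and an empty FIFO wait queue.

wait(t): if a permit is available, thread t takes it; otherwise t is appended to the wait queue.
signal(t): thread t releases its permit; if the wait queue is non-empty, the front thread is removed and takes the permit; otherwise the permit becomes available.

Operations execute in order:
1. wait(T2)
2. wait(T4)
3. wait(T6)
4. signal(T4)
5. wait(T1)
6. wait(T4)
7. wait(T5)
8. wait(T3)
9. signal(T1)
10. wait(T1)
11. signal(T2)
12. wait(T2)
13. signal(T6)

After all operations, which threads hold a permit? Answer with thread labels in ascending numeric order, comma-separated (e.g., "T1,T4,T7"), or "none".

Answer: T3,T4,T5

Derivation:
Step 1: wait(T2) -> count=2 queue=[] holders={T2}
Step 2: wait(T4) -> count=1 queue=[] holders={T2,T4}
Step 3: wait(T6) -> count=0 queue=[] holders={T2,T4,T6}
Step 4: signal(T4) -> count=1 queue=[] holders={T2,T6}
Step 5: wait(T1) -> count=0 queue=[] holders={T1,T2,T6}
Step 6: wait(T4) -> count=0 queue=[T4] holders={T1,T2,T6}
Step 7: wait(T5) -> count=0 queue=[T4,T5] holders={T1,T2,T6}
Step 8: wait(T3) -> count=0 queue=[T4,T5,T3] holders={T1,T2,T6}
Step 9: signal(T1) -> count=0 queue=[T5,T3] holders={T2,T4,T6}
Step 10: wait(T1) -> count=0 queue=[T5,T3,T1] holders={T2,T4,T6}
Step 11: signal(T2) -> count=0 queue=[T3,T1] holders={T4,T5,T6}
Step 12: wait(T2) -> count=0 queue=[T3,T1,T2] holders={T4,T5,T6}
Step 13: signal(T6) -> count=0 queue=[T1,T2] holders={T3,T4,T5}
Final holders: T3,T4,T5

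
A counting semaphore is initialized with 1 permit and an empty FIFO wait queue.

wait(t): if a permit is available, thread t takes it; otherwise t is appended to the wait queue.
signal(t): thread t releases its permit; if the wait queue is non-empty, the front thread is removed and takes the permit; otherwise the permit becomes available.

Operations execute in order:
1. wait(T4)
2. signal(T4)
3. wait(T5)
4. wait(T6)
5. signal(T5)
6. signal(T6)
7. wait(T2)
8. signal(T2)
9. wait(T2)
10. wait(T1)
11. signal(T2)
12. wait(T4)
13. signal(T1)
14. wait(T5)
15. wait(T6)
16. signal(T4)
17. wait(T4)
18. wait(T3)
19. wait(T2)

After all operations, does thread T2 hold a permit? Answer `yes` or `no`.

Step 1: wait(T4) -> count=0 queue=[] holders={T4}
Step 2: signal(T4) -> count=1 queue=[] holders={none}
Step 3: wait(T5) -> count=0 queue=[] holders={T5}
Step 4: wait(T6) -> count=0 queue=[T6] holders={T5}
Step 5: signal(T5) -> count=0 queue=[] holders={T6}
Step 6: signal(T6) -> count=1 queue=[] holders={none}
Step 7: wait(T2) -> count=0 queue=[] holders={T2}
Step 8: signal(T2) -> count=1 queue=[] holders={none}
Step 9: wait(T2) -> count=0 queue=[] holders={T2}
Step 10: wait(T1) -> count=0 queue=[T1] holders={T2}
Step 11: signal(T2) -> count=0 queue=[] holders={T1}
Step 12: wait(T4) -> count=0 queue=[T4] holders={T1}
Step 13: signal(T1) -> count=0 queue=[] holders={T4}
Step 14: wait(T5) -> count=0 queue=[T5] holders={T4}
Step 15: wait(T6) -> count=0 queue=[T5,T6] holders={T4}
Step 16: signal(T4) -> count=0 queue=[T6] holders={T5}
Step 17: wait(T4) -> count=0 queue=[T6,T4] holders={T5}
Step 18: wait(T3) -> count=0 queue=[T6,T4,T3] holders={T5}
Step 19: wait(T2) -> count=0 queue=[T6,T4,T3,T2] holders={T5}
Final holders: {T5} -> T2 not in holders

Answer: no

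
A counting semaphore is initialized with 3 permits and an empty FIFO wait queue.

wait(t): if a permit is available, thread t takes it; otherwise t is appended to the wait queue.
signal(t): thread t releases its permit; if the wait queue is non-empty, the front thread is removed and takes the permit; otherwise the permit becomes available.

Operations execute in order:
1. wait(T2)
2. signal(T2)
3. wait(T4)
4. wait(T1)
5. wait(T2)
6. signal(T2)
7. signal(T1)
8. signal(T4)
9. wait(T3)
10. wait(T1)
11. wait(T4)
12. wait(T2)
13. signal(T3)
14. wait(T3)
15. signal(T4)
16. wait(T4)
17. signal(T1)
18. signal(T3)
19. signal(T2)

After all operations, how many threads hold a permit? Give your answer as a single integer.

Answer: 1

Derivation:
Step 1: wait(T2) -> count=2 queue=[] holders={T2}
Step 2: signal(T2) -> count=3 queue=[] holders={none}
Step 3: wait(T4) -> count=2 queue=[] holders={T4}
Step 4: wait(T1) -> count=1 queue=[] holders={T1,T4}
Step 5: wait(T2) -> count=0 queue=[] holders={T1,T2,T4}
Step 6: signal(T2) -> count=1 queue=[] holders={T1,T4}
Step 7: signal(T1) -> count=2 queue=[] holders={T4}
Step 8: signal(T4) -> count=3 queue=[] holders={none}
Step 9: wait(T3) -> count=2 queue=[] holders={T3}
Step 10: wait(T1) -> count=1 queue=[] holders={T1,T3}
Step 11: wait(T4) -> count=0 queue=[] holders={T1,T3,T4}
Step 12: wait(T2) -> count=0 queue=[T2] holders={T1,T3,T4}
Step 13: signal(T3) -> count=0 queue=[] holders={T1,T2,T4}
Step 14: wait(T3) -> count=0 queue=[T3] holders={T1,T2,T4}
Step 15: signal(T4) -> count=0 queue=[] holders={T1,T2,T3}
Step 16: wait(T4) -> count=0 queue=[T4] holders={T1,T2,T3}
Step 17: signal(T1) -> count=0 queue=[] holders={T2,T3,T4}
Step 18: signal(T3) -> count=1 queue=[] holders={T2,T4}
Step 19: signal(T2) -> count=2 queue=[] holders={T4}
Final holders: {T4} -> 1 thread(s)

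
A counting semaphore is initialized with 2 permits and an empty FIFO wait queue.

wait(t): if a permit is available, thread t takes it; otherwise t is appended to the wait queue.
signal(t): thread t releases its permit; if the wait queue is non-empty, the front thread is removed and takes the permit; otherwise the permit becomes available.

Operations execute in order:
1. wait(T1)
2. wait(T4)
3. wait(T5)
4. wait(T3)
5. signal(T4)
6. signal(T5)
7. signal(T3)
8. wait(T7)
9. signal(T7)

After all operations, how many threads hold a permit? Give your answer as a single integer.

Answer: 1

Derivation:
Step 1: wait(T1) -> count=1 queue=[] holders={T1}
Step 2: wait(T4) -> count=0 queue=[] holders={T1,T4}
Step 3: wait(T5) -> count=0 queue=[T5] holders={T1,T4}
Step 4: wait(T3) -> count=0 queue=[T5,T3] holders={T1,T4}
Step 5: signal(T4) -> count=0 queue=[T3] holders={T1,T5}
Step 6: signal(T5) -> count=0 queue=[] holders={T1,T3}
Step 7: signal(T3) -> count=1 queue=[] holders={T1}
Step 8: wait(T7) -> count=0 queue=[] holders={T1,T7}
Step 9: signal(T7) -> count=1 queue=[] holders={T1}
Final holders: {T1} -> 1 thread(s)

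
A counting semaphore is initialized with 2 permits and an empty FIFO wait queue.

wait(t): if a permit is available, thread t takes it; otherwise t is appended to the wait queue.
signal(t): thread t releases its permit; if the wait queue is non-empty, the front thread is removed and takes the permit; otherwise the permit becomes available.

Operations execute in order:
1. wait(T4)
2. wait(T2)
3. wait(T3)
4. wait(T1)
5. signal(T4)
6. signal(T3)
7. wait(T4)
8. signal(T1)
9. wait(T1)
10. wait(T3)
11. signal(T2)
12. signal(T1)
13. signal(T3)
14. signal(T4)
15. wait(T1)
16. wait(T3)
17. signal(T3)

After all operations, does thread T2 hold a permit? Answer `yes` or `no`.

Answer: no

Derivation:
Step 1: wait(T4) -> count=1 queue=[] holders={T4}
Step 2: wait(T2) -> count=0 queue=[] holders={T2,T4}
Step 3: wait(T3) -> count=0 queue=[T3] holders={T2,T4}
Step 4: wait(T1) -> count=0 queue=[T3,T1] holders={T2,T4}
Step 5: signal(T4) -> count=0 queue=[T1] holders={T2,T3}
Step 6: signal(T3) -> count=0 queue=[] holders={T1,T2}
Step 7: wait(T4) -> count=0 queue=[T4] holders={T1,T2}
Step 8: signal(T1) -> count=0 queue=[] holders={T2,T4}
Step 9: wait(T1) -> count=0 queue=[T1] holders={T2,T4}
Step 10: wait(T3) -> count=0 queue=[T1,T3] holders={T2,T4}
Step 11: signal(T2) -> count=0 queue=[T3] holders={T1,T4}
Step 12: signal(T1) -> count=0 queue=[] holders={T3,T4}
Step 13: signal(T3) -> count=1 queue=[] holders={T4}
Step 14: signal(T4) -> count=2 queue=[] holders={none}
Step 15: wait(T1) -> count=1 queue=[] holders={T1}
Step 16: wait(T3) -> count=0 queue=[] holders={T1,T3}
Step 17: signal(T3) -> count=1 queue=[] holders={T1}
Final holders: {T1} -> T2 not in holders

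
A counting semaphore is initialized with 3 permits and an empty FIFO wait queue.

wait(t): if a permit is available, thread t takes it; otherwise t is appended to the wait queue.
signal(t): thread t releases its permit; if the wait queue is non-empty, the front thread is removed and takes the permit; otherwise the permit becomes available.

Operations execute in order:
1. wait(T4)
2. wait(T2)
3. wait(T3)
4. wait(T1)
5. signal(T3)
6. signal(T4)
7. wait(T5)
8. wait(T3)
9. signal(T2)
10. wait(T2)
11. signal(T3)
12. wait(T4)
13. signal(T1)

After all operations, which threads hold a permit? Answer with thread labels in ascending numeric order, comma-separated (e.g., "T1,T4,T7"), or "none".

Answer: T2,T4,T5

Derivation:
Step 1: wait(T4) -> count=2 queue=[] holders={T4}
Step 2: wait(T2) -> count=1 queue=[] holders={T2,T4}
Step 3: wait(T3) -> count=0 queue=[] holders={T2,T3,T4}
Step 4: wait(T1) -> count=0 queue=[T1] holders={T2,T3,T4}
Step 5: signal(T3) -> count=0 queue=[] holders={T1,T2,T4}
Step 6: signal(T4) -> count=1 queue=[] holders={T1,T2}
Step 7: wait(T5) -> count=0 queue=[] holders={T1,T2,T5}
Step 8: wait(T3) -> count=0 queue=[T3] holders={T1,T2,T5}
Step 9: signal(T2) -> count=0 queue=[] holders={T1,T3,T5}
Step 10: wait(T2) -> count=0 queue=[T2] holders={T1,T3,T5}
Step 11: signal(T3) -> count=0 queue=[] holders={T1,T2,T5}
Step 12: wait(T4) -> count=0 queue=[T4] holders={T1,T2,T5}
Step 13: signal(T1) -> count=0 queue=[] holders={T2,T4,T5}
Final holders: T2,T4,T5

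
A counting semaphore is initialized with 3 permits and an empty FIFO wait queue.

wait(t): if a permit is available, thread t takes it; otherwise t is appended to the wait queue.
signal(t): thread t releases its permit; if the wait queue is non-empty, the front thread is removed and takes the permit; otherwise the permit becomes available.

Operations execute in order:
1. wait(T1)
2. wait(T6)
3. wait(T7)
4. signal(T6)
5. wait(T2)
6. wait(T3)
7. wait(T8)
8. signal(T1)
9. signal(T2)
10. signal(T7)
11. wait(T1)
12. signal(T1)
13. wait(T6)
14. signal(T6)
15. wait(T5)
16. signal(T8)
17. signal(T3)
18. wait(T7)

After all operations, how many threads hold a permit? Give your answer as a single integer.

Step 1: wait(T1) -> count=2 queue=[] holders={T1}
Step 2: wait(T6) -> count=1 queue=[] holders={T1,T6}
Step 3: wait(T7) -> count=0 queue=[] holders={T1,T6,T7}
Step 4: signal(T6) -> count=1 queue=[] holders={T1,T7}
Step 5: wait(T2) -> count=0 queue=[] holders={T1,T2,T7}
Step 6: wait(T3) -> count=0 queue=[T3] holders={T1,T2,T7}
Step 7: wait(T8) -> count=0 queue=[T3,T8] holders={T1,T2,T7}
Step 8: signal(T1) -> count=0 queue=[T8] holders={T2,T3,T7}
Step 9: signal(T2) -> count=0 queue=[] holders={T3,T7,T8}
Step 10: signal(T7) -> count=1 queue=[] holders={T3,T8}
Step 11: wait(T1) -> count=0 queue=[] holders={T1,T3,T8}
Step 12: signal(T1) -> count=1 queue=[] holders={T3,T8}
Step 13: wait(T6) -> count=0 queue=[] holders={T3,T6,T8}
Step 14: signal(T6) -> count=1 queue=[] holders={T3,T8}
Step 15: wait(T5) -> count=0 queue=[] holders={T3,T5,T8}
Step 16: signal(T8) -> count=1 queue=[] holders={T3,T5}
Step 17: signal(T3) -> count=2 queue=[] holders={T5}
Step 18: wait(T7) -> count=1 queue=[] holders={T5,T7}
Final holders: {T5,T7} -> 2 thread(s)

Answer: 2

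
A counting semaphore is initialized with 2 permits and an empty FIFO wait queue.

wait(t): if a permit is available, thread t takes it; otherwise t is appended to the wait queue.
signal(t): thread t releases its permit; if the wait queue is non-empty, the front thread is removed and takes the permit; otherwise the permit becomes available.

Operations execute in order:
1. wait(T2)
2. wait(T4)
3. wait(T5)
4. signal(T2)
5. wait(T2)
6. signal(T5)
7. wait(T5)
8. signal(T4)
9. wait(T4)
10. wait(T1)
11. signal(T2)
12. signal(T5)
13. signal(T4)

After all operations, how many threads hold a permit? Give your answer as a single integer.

Step 1: wait(T2) -> count=1 queue=[] holders={T2}
Step 2: wait(T4) -> count=0 queue=[] holders={T2,T4}
Step 3: wait(T5) -> count=0 queue=[T5] holders={T2,T4}
Step 4: signal(T2) -> count=0 queue=[] holders={T4,T5}
Step 5: wait(T2) -> count=0 queue=[T2] holders={T4,T5}
Step 6: signal(T5) -> count=0 queue=[] holders={T2,T4}
Step 7: wait(T5) -> count=0 queue=[T5] holders={T2,T4}
Step 8: signal(T4) -> count=0 queue=[] holders={T2,T5}
Step 9: wait(T4) -> count=0 queue=[T4] holders={T2,T5}
Step 10: wait(T1) -> count=0 queue=[T4,T1] holders={T2,T5}
Step 11: signal(T2) -> count=0 queue=[T1] holders={T4,T5}
Step 12: signal(T5) -> count=0 queue=[] holders={T1,T4}
Step 13: signal(T4) -> count=1 queue=[] holders={T1}
Final holders: {T1} -> 1 thread(s)

Answer: 1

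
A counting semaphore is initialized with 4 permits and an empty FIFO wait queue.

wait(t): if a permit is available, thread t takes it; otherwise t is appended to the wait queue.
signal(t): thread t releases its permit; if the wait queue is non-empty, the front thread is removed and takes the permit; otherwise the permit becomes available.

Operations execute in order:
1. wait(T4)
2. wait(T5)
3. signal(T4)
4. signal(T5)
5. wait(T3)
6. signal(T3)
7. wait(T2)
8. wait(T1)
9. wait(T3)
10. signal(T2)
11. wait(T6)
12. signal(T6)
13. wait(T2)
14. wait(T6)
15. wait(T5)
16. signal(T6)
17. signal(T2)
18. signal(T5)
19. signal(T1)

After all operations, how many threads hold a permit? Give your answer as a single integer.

Answer: 1

Derivation:
Step 1: wait(T4) -> count=3 queue=[] holders={T4}
Step 2: wait(T5) -> count=2 queue=[] holders={T4,T5}
Step 3: signal(T4) -> count=3 queue=[] holders={T5}
Step 4: signal(T5) -> count=4 queue=[] holders={none}
Step 5: wait(T3) -> count=3 queue=[] holders={T3}
Step 6: signal(T3) -> count=4 queue=[] holders={none}
Step 7: wait(T2) -> count=3 queue=[] holders={T2}
Step 8: wait(T1) -> count=2 queue=[] holders={T1,T2}
Step 9: wait(T3) -> count=1 queue=[] holders={T1,T2,T3}
Step 10: signal(T2) -> count=2 queue=[] holders={T1,T3}
Step 11: wait(T6) -> count=1 queue=[] holders={T1,T3,T6}
Step 12: signal(T6) -> count=2 queue=[] holders={T1,T3}
Step 13: wait(T2) -> count=1 queue=[] holders={T1,T2,T3}
Step 14: wait(T6) -> count=0 queue=[] holders={T1,T2,T3,T6}
Step 15: wait(T5) -> count=0 queue=[T5] holders={T1,T2,T3,T6}
Step 16: signal(T6) -> count=0 queue=[] holders={T1,T2,T3,T5}
Step 17: signal(T2) -> count=1 queue=[] holders={T1,T3,T5}
Step 18: signal(T5) -> count=2 queue=[] holders={T1,T3}
Step 19: signal(T1) -> count=3 queue=[] holders={T3}
Final holders: {T3} -> 1 thread(s)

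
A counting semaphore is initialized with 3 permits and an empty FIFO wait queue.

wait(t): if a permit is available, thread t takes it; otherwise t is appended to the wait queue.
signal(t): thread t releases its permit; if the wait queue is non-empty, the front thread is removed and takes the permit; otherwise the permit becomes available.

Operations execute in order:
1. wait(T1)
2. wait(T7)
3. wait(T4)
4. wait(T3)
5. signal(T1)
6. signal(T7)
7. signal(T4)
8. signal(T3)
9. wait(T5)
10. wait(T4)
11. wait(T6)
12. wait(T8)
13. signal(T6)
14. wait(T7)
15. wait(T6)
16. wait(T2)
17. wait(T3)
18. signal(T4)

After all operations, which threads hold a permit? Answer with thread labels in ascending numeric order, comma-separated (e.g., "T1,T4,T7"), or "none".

Step 1: wait(T1) -> count=2 queue=[] holders={T1}
Step 2: wait(T7) -> count=1 queue=[] holders={T1,T7}
Step 3: wait(T4) -> count=0 queue=[] holders={T1,T4,T7}
Step 4: wait(T3) -> count=0 queue=[T3] holders={T1,T4,T7}
Step 5: signal(T1) -> count=0 queue=[] holders={T3,T4,T7}
Step 6: signal(T7) -> count=1 queue=[] holders={T3,T4}
Step 7: signal(T4) -> count=2 queue=[] holders={T3}
Step 8: signal(T3) -> count=3 queue=[] holders={none}
Step 9: wait(T5) -> count=2 queue=[] holders={T5}
Step 10: wait(T4) -> count=1 queue=[] holders={T4,T5}
Step 11: wait(T6) -> count=0 queue=[] holders={T4,T5,T6}
Step 12: wait(T8) -> count=0 queue=[T8] holders={T4,T5,T6}
Step 13: signal(T6) -> count=0 queue=[] holders={T4,T5,T8}
Step 14: wait(T7) -> count=0 queue=[T7] holders={T4,T5,T8}
Step 15: wait(T6) -> count=0 queue=[T7,T6] holders={T4,T5,T8}
Step 16: wait(T2) -> count=0 queue=[T7,T6,T2] holders={T4,T5,T8}
Step 17: wait(T3) -> count=0 queue=[T7,T6,T2,T3] holders={T4,T5,T8}
Step 18: signal(T4) -> count=0 queue=[T6,T2,T3] holders={T5,T7,T8}
Final holders: T5,T7,T8

Answer: T5,T7,T8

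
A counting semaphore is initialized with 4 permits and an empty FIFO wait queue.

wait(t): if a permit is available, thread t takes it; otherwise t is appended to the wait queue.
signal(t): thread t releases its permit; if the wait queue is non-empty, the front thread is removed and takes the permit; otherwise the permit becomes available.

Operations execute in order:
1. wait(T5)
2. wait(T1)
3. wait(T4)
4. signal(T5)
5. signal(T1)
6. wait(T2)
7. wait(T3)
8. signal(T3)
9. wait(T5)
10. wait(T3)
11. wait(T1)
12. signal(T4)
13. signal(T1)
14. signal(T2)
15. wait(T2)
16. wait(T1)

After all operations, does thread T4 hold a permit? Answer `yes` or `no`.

Step 1: wait(T5) -> count=3 queue=[] holders={T5}
Step 2: wait(T1) -> count=2 queue=[] holders={T1,T5}
Step 3: wait(T4) -> count=1 queue=[] holders={T1,T4,T5}
Step 4: signal(T5) -> count=2 queue=[] holders={T1,T4}
Step 5: signal(T1) -> count=3 queue=[] holders={T4}
Step 6: wait(T2) -> count=2 queue=[] holders={T2,T4}
Step 7: wait(T3) -> count=1 queue=[] holders={T2,T3,T4}
Step 8: signal(T3) -> count=2 queue=[] holders={T2,T4}
Step 9: wait(T5) -> count=1 queue=[] holders={T2,T4,T5}
Step 10: wait(T3) -> count=0 queue=[] holders={T2,T3,T4,T5}
Step 11: wait(T1) -> count=0 queue=[T1] holders={T2,T3,T4,T5}
Step 12: signal(T4) -> count=0 queue=[] holders={T1,T2,T3,T5}
Step 13: signal(T1) -> count=1 queue=[] holders={T2,T3,T5}
Step 14: signal(T2) -> count=2 queue=[] holders={T3,T5}
Step 15: wait(T2) -> count=1 queue=[] holders={T2,T3,T5}
Step 16: wait(T1) -> count=0 queue=[] holders={T1,T2,T3,T5}
Final holders: {T1,T2,T3,T5} -> T4 not in holders

Answer: no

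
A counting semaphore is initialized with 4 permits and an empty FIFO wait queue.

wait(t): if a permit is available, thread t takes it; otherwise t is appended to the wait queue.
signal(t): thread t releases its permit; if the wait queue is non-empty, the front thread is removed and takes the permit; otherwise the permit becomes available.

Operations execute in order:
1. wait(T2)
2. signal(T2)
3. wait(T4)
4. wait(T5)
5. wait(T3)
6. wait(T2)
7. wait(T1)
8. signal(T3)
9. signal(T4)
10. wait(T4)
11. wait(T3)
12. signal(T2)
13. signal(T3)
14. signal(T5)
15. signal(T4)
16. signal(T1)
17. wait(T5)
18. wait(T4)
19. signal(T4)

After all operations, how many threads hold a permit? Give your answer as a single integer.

Step 1: wait(T2) -> count=3 queue=[] holders={T2}
Step 2: signal(T2) -> count=4 queue=[] holders={none}
Step 3: wait(T4) -> count=3 queue=[] holders={T4}
Step 4: wait(T5) -> count=2 queue=[] holders={T4,T5}
Step 5: wait(T3) -> count=1 queue=[] holders={T3,T4,T5}
Step 6: wait(T2) -> count=0 queue=[] holders={T2,T3,T4,T5}
Step 7: wait(T1) -> count=0 queue=[T1] holders={T2,T3,T4,T5}
Step 8: signal(T3) -> count=0 queue=[] holders={T1,T2,T4,T5}
Step 9: signal(T4) -> count=1 queue=[] holders={T1,T2,T5}
Step 10: wait(T4) -> count=0 queue=[] holders={T1,T2,T4,T5}
Step 11: wait(T3) -> count=0 queue=[T3] holders={T1,T2,T4,T5}
Step 12: signal(T2) -> count=0 queue=[] holders={T1,T3,T4,T5}
Step 13: signal(T3) -> count=1 queue=[] holders={T1,T4,T5}
Step 14: signal(T5) -> count=2 queue=[] holders={T1,T4}
Step 15: signal(T4) -> count=3 queue=[] holders={T1}
Step 16: signal(T1) -> count=4 queue=[] holders={none}
Step 17: wait(T5) -> count=3 queue=[] holders={T5}
Step 18: wait(T4) -> count=2 queue=[] holders={T4,T5}
Step 19: signal(T4) -> count=3 queue=[] holders={T5}
Final holders: {T5} -> 1 thread(s)

Answer: 1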